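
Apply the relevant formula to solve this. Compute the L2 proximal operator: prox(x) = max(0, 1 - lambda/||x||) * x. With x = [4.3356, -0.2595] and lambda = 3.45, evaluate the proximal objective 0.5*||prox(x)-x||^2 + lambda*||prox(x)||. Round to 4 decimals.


Step 1: Compute ||x||.
||x|| = 4.3434
Step 2: Compute scaling factor.
scale = max(0, 1 - 3.45/4.3434) = 0.2057
Step 3: prox(x) = [0.8918, -0.0534]
||prox(x)|| = 0.8934
Step 4: Proximal objective.
0.5*||prox-x||^2 = 5.9513
lambda*||prox|| = 3.0822
Total = 9.0333


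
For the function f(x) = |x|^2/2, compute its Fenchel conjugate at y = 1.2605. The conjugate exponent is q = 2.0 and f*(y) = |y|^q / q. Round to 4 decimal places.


The conjugate exponent q satisfies 1/p + 1/q = 1.
p = 2, so q = 2/(2 - 1) = 2.0
|y|^q = 1.2605^2.0 = 1.5889
f*(1.2605) = 1.5889 / 2.0 = 0.7944


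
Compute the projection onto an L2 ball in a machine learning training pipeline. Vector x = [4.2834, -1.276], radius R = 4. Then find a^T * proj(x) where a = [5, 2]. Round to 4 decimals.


Step 1: Compute ||x|| (intermediates to 6 decimals).
||x|| = sqrt(4.2834^2 + (-1.276)^2) = 4.469417
Step 2: Project.
Since ||x|| > R, scale = R/||x|| = 4/4.469417 = 0.894971, proj(x) = scale * x
proj(x) = [3.833519, -1.141983]
Step 3: Dot product.
a^T * proj(x) = 5*3.833519 + 2*(-1.141983) = 16.8836


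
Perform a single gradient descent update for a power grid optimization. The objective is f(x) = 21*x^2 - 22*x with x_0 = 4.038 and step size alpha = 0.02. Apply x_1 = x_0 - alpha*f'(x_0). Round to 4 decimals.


We compute the gradient at x_0 and apply the update.
f'(x) = 42*x - 22
f'(4.038) = 42*4.038 - 22 = 147.596
x_1 = 4.038 - 0.02*147.596 = 1.0861


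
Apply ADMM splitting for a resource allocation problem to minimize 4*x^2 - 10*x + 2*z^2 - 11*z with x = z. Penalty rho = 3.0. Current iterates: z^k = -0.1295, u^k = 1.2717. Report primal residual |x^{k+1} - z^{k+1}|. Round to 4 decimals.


ADMM iteration with rho = 3.0, z^k = -0.1295, u^k = 1.2717
Step 1: x-update.
Minimize 4*x^2 - 10*x + (3.0/2)*(x + 0.1295 + 1.2717)^2
FOC: (2*4 + 3.0)*x = 10 + 3.0*(-0.1295 - 1.2717)
x^{k+1} = 0.5269
Step 2: z-update.
Minimize 2*z^2 - 11*z + (3.0/2)*(0.5269 - z + 1.2717)^2
FOC: (2*2 + 3.0)*z = 11 + 3.0*(0.5269 + 1.2717)
z^{k+1} = 2.3423
Step 3: u-update.
u^{k+1} = 1.2717 + 0.5269 - 2.3423 = -0.5436
Step 4: Primal residual = |0.5269 - 2.3423| = 1.8153


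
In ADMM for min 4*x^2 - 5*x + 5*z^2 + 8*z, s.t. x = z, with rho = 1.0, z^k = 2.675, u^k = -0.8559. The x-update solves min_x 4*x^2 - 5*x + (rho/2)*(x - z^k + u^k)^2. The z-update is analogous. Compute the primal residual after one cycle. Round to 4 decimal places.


ADMM iteration with rho = 1.0, z^k = 2.675, u^k = -0.8559
Step 1: x-update.
Minimize 4*x^2 - 5*x + (1.0/2)*(x - 2.675 - 0.8559)^2
FOC: (2*4 + 1.0)*x = 5 + 1.0*(2.675 + 0.8559)
x^{k+1} = 0.9479
Step 2: z-update.
Minimize 5*z^2 + 8*z + (1.0/2)*(0.9479 - z - 0.8559)^2
FOC: (2*5 + 1.0)*z = -8 + 1.0*(0.9479 - 0.8559)
z^{k+1} = -0.7189
Step 3: u-update.
u^{k+1} = -0.8559 + 0.9479 + 0.7189 = 0.8109
Step 4: Primal residual = |0.9479 + 0.7189| = 1.6668


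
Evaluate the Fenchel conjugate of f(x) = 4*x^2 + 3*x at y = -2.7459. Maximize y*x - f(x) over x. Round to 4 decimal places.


f*(y) = sup_x {y*x - a*x^2 - b*x} = sup_x {(y-b)*x - a*x^2}
FOC: (y - b) - 2a*x = 0 => x* = (y - b)/(2a)
x* = (-2.7459 - 3)/(2*4) = -0.7182
f*(-2.7459) = (y-b)^2/(4a) = (-2.7459 - 3)^2/(4*4)
= 33.0154/16 = 2.0635


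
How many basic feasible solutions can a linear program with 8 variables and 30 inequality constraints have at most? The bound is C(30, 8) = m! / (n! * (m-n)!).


Each vertex corresponds to some choice of n active constraints out of m, so the number of vertices is at most C(m, n) = m! / (n!(m-n)!).
m = 30, n = 8
Numerator: 30 * 29 * 28 * 27 * 26 * 25 * 24 * 23
Denominator: 8! = 40320
C(30, 8) = 5852925


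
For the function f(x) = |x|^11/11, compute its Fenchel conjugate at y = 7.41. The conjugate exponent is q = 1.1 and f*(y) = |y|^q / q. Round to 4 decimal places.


The conjugate exponent q satisfies 1/p + 1/q = 1.
p = 11, so q = 11/(11 - 1) = 1.1
|y|^q = 7.41^1.1 = 9.0532
f*(7.41) = 9.0532 / 1.1 = 8.2301


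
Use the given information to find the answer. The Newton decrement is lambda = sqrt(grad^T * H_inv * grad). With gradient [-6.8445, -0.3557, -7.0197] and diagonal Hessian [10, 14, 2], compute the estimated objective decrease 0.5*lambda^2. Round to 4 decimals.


Step 1: H is diagonal, so H^(-1) * g = [-0.6845, -0.0254, -3.5099].
Step 2: g^T H^(-1) g = sum_i g_i^2 / H_ii
  = (-6.8445)^2/10 + (-0.3557)^2/14 + (-7.0197)^2/2
  = 4.6847 + 0.009 + 24.6381 = 29.3318
Step 3: Objective decrease = 0.5 * g^T H^(-1) g = 14.6659


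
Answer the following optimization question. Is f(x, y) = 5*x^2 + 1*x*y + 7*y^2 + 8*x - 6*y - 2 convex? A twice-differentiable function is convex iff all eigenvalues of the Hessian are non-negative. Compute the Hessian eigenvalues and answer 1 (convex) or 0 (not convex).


The Hessian of f(x,y) = 5*x^2 + 1*x*y + 7*y^2 + 8*x - 6*y - 2 is:
H = [[10, 1], [1, 14]]
Trace = 10 + 14 = 24
Determinant = 10*14 - (1)^2 = 139
Discriminant = (24)^2 - 4*139 = 20.0
Eigenvalues: lambda_1 = 9.7639, lambda_2 = 14.2361
The function is convex.

1


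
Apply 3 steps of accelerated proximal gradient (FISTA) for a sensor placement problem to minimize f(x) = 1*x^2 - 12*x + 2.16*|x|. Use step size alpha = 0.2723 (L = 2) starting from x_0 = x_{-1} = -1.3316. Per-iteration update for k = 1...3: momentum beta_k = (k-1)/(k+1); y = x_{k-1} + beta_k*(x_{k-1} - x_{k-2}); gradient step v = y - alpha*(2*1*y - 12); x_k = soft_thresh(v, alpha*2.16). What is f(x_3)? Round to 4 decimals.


FISTA on f(x) = 1*x^2 - 12*x + 2.16*|x|
L = 2, alpha = 0.2723
Iteration 1: beta = 0.0, y = -1.3316 + 0.0*(-1.3316 + 1.3316) = -1.3316
  grad(y) = -14.6632, v = y - alpha*grad = 2.6612
  prox(v) = soft_thresh(2.6612, 0.5882) = 2.073
Iteration 2: beta = 0.3333, y = 2.073 + 0.3333*(2.073 + 1.3316) = 3.2079
  grad(y) = -5.5842, v = y - alpha*grad = 4.7285
  prox(v) = soft_thresh(4.7285, 0.5882) = 4.1403
Iteration 3: beta = 0.5, y = 4.1403 + 0.5*(4.1403 - 2.073) = 5.174
  grad(y) = -1.6521, v = y - alpha*grad = 5.6238
  prox(v) = soft_thresh(5.6238, 0.5882) = 5.0356
f(x_3) = 1*5.0356^2 - 12*5.0356 + 2.16*|5.0356| = -24.193


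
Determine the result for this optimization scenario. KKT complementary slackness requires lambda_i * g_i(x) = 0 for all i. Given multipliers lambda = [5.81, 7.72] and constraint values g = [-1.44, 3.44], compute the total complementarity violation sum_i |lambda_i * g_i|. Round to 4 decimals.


KKT complementary slackness check:
lambda_1 * g_1 = 5.81 * -1.44 = -8.3664
lambda_2 * g_2 = 7.72 * 3.44 = 26.5568
Total violation = 8.3664 + 26.5568 = 34.9232


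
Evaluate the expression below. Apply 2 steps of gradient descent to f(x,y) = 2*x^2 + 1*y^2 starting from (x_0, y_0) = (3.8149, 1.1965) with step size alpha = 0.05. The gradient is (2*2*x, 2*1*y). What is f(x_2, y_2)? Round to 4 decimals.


Gradient descent on f(x,y) = 2*x^2 + 1*y^2.
Starting point: (3.8149, 1.1965), alpha = 0.05
Step 1: grad_x = 2*2*3.8149 = 15.2596, grad_y = 2*1*1.1965 = 2.393
  x_1 = 3.8149 - 0.05*15.2596 = 3.0519
  y_1 = 1.1965 - 0.05*2.393 = 1.0769
Step 2: grad_x = 2*2*3.0519 = 12.2077, grad_y = 2*1*1.0769 = 2.1537
  x_2 = 3.0519 - 0.05*12.2077 = 2.4415
  y_2 = 1.0769 - 0.05*2.1537 = 0.9692
f(2.4415, 0.9692) = 2*2.4415^2 + 1*0.9692^2 = 12.8615


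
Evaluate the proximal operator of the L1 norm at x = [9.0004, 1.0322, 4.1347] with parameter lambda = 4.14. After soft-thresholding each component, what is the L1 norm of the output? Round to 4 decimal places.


Soft-thresholding with lambda = 4.14:
prox(9.0004) = sign(9.0004)*max(|9.0004| - 4.14, 0) = 4.8604
prox(1.0322) = sign(1.0322)*max(|1.0322| - 4.14, 0) = 0.0
prox(4.1347) = sign(4.1347)*max(|4.1347| - 4.14, 0) = 0.0
prox(x) = [4.8604, 0.0, 0.0]
||prox(x)||_1 = 4.8604 + 0.0 + 0.0 = 4.8604


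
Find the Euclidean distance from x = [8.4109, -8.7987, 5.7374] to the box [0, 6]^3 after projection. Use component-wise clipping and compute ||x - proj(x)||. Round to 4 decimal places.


Project each component onto [0, 6].
clip(8.4109) = 6.0, clip(-8.7987) = 0.0, clip(5.7374) = 5.7374
Projection = [6.0, 0.0, 5.7374]
Squared diffs: [5.8124, 77.4171, 0.0]
Distance = sqrt(83.2295) = 9.123


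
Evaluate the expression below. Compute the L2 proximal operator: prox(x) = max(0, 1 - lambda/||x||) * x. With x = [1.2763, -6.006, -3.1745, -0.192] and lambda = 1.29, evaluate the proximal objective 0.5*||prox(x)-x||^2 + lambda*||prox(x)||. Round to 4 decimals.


Step 1: Compute ||x||.
||x|| = 6.9149
Step 2: Compute scaling factor.
scale = max(0, 1 - 1.29/6.9149) = 0.8134
Step 3: prox(x) = [1.0382, -4.8856, -2.5823, -0.1562]
||prox(x)|| = 5.6249
Step 4: Proximal objective.
0.5*||prox-x||^2 = 0.8321
lambda*||prox|| = 7.2561
Total = 8.0881


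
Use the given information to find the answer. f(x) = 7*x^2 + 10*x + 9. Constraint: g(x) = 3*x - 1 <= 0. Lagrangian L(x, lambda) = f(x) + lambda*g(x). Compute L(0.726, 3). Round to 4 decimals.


Step 1: Evaluate f(x).
f(0.726) = 7*0.726^2 + 10*0.726 + 9 = 19.9495
Step 2: Evaluate g(x).
g(0.726) = 3*0.726 - 1 = 1.178
Step 3: Compute Lagrangian.
L = 19.9495 + 3*1.178 = 23.4835


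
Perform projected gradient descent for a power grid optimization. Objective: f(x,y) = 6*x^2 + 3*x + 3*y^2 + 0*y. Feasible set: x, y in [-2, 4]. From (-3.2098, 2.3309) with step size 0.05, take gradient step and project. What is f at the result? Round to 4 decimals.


Step 1: Compute gradient at (-3.2098, 2.3309).
grad_x = 2*6*-3.2098 + 3 = -35.5176
grad_y = 2*3*2.3309 + 0 = 13.9854
Step 2: Gradient step.
x_raw = -3.2098 - 0.05*-35.5176 = -1.4339
y_raw = 2.3309 - 0.05*13.9854 = 1.6316
Step 3: Project onto [-2, 4].
x_proj = clip(-1.4339) = -1.4339
y_proj = clip(1.6316) = 1.6316
Step 4: Evaluate f.
f(-1.4339, 1.6316) = 16.0216


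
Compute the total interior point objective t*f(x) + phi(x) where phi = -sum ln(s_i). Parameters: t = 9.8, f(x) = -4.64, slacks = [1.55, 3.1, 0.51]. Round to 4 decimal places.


Step 1: Compute log-barrier.
ln values: [0.4383, 1.1314, -0.6733]
phi = -(0.4383 + 1.1314 - 0.6733) = -0.8963
Step 2: Compute augmented objective.
t*f(x) = 9.8*-4.64 = -45.472
Total = -45.472 - 0.8963 = -46.3683


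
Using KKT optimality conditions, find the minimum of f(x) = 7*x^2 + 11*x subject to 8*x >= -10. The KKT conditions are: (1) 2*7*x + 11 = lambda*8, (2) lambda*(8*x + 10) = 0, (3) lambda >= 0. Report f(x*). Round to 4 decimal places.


Step 1: Try lambda = 0 (constraint inactive).
Stationarity: 2*7*x + 11 = 0
x* = -11/(2*7) = -11/14 = -0.7857 (rounded; the exact value -11/14 is used below)
Check constraint: 8*-0.7857 = -6.2856 >= -10 -- satisfied.
Step 2: Compute optimal value.
f(x*) = 7*(-11/14)^2 + 11*(-11/14) = -4.3214


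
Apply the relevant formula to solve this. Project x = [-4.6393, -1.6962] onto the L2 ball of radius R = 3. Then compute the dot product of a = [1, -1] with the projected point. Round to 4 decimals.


Step 1: Compute ||x|| (intermediates to 6 decimals).
||x|| = sqrt((-4.6393)^2 + (-1.6962)^2) = 4.939656
Step 2: Project.
Since ||x|| > R, scale = R/||x|| = 3/4.939656 = 0.60733, proj(x) = scale * x
proj(x) = [-2.817586, -1.030153]
Step 3: Dot product.
a^T * proj(x) = 1*(-2.817586) - 1*(-1.030153) = -1.7874


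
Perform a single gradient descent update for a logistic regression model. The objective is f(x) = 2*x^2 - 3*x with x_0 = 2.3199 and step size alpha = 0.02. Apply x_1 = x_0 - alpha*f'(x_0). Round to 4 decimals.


We compute the gradient at x_0 and apply the update.
f'(x) = 4*x - 3
f'(2.3199) = 4*2.3199 - 3 = 6.2796
x_1 = 2.3199 - 0.02*6.2796 = 2.1943


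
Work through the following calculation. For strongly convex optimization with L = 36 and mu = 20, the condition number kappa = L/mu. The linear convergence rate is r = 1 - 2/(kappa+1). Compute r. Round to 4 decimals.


Step 1: Compute the condition number.
kappa = L/mu = 36/20 = 1.8
Step 2: Compute the convergence rate.
r = 1 - 2/(kappa + 1) = 1 - 2*mu/(L + mu) = (L - mu)/(L + mu) = 16/56 = 0.2857


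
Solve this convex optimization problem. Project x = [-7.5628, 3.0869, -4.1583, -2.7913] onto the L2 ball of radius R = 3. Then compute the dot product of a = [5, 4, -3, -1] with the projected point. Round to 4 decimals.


Step 1: Compute ||x|| (intermediates to 6 decimals).
||x|| = sqrt((-7.5628)^2 + 3.0869^2 + (-4.1583)^2 + (-2.7913)^2) = 9.581634
Step 2: Project.
Since ||x|| > R, scale = R/||x|| = 3/9.581634 = 0.313099, proj(x) = scale * x
proj(x) = [-2.367905, 0.966505, -1.30196, -0.873953]
Step 3: Dot product.
a^T * proj(x) = 5*(-2.367905) + 4*0.966505 - 3*(-1.30196) - 1*(-0.873953) = -3.1937


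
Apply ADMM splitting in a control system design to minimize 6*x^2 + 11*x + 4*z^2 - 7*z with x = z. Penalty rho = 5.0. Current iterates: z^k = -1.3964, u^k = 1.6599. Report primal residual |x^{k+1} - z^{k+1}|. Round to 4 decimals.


ADMM iteration with rho = 5.0, z^k = -1.3964, u^k = 1.6599
Step 1: x-update.
Minimize 6*x^2 + 11*x + (5.0/2)*(x + 1.3964 + 1.6599)^2
FOC: (2*6 + 5.0)*x = -11 + 5.0*(-1.3964 - 1.6599)
x^{k+1} = -1.546
Step 2: z-update.
Minimize 4*z^2 - 7*z + (5.0/2)*(-1.546 - z + 1.6599)^2
FOC: (2*4 + 5.0)*z = 7 + 5.0*(-1.546 + 1.6599)
z^{k+1} = 0.5823
Step 3: u-update.
u^{k+1} = 1.6599 - 1.546 - 0.5823 = -0.4684
Step 4: Primal residual = |-1.546 - 0.5823| = 2.1283


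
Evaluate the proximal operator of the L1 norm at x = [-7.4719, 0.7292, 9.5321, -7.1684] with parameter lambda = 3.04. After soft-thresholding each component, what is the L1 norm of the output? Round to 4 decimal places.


Soft-thresholding with lambda = 3.04:
prox(-7.4719) = sign(-7.4719)*max(|-7.4719| - 3.04, 0) = -4.4319
prox(0.7292) = sign(0.7292)*max(|0.7292| - 3.04, 0) = 0.0
prox(9.5321) = sign(9.5321)*max(|9.5321| - 3.04, 0) = 6.4921
prox(-7.1684) = sign(-7.1684)*max(|-7.1684| - 3.04, 0) = -4.1284
prox(x) = [-4.4319, 0.0, 6.4921, -4.1284]
||prox(x)||_1 = 4.4319 + 0.0 + 6.4921 + 4.1284 = 15.0524


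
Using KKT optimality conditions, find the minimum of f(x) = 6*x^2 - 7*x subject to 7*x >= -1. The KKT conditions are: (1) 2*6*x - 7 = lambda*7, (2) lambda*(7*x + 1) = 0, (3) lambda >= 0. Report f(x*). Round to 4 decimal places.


Step 1: Try lambda = 0 (constraint inactive).
Stationarity: 2*6*x - 7 = 0
x* = 7/(2*6) = 7/12 = 0.5833 (rounded; the exact value 7/12 is used below)
Check constraint: 7*0.5833 = 4.0831 >= -1 -- satisfied.
Step 2: Compute optimal value.
f(x*) = 6*(7/12)^2 - 7*(7/12) = -2.0417


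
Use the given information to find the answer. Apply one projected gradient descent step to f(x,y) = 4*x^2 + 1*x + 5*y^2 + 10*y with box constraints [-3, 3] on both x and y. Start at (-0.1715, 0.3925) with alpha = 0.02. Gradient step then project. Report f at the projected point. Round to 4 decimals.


Step 1: Compute gradient at (-0.1715, 0.3925).
grad_x = 2*4*-0.1715 + 1 = -0.372
grad_y = 2*5*0.3925 + 10 = 13.925
Step 2: Gradient step.
x_raw = -0.1715 - 0.02*-0.372 = -0.1641
y_raw = 0.3925 - 0.02*13.925 = 0.114
Step 3: Project onto [-3, 3].
x_proj = clip(-0.1641) = -0.1641
y_proj = clip(0.114) = 0.114
Step 4: Evaluate f.
f(-0.1641, 0.114) = 1.1486


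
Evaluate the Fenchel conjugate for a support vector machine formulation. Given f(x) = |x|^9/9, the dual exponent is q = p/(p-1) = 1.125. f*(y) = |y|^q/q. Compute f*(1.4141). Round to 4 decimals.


The conjugate exponent q satisfies 1/p + 1/q = 1.
p = 9, so q = 9/(9 - 1) = 1.125
|y|^q = 1.4141^1.125 = 1.4767
f*(1.4141) = 1.4767 / 1.125 = 1.3126


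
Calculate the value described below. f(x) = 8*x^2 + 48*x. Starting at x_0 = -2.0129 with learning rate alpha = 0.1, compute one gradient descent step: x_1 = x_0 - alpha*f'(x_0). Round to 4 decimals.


We compute the gradient at x_0 and apply the update.
f'(x) = 16*x + 48
f'(-2.0129) = 16*-2.0129 + 48 = 15.7936
x_1 = -2.0129 - 0.1*15.7936 = -3.5923


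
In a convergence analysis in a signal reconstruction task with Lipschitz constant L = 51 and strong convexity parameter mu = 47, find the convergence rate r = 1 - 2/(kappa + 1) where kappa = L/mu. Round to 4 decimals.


Step 1: Compute the condition number.
kappa = L/mu = 51/47 = 1.0851
Step 2: Compute the convergence rate.
r = 1 - 2/(kappa + 1) = 1 - 2*mu/(L + mu) = (L - mu)/(L + mu) = 4/98 = 0.0408


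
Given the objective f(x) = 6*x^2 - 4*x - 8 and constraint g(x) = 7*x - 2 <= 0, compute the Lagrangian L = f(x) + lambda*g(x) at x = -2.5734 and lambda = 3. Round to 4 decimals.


Step 1: Evaluate f(x).
f(-2.5734) = 6*(-2.5734)^2 - 4*(-2.5734) - 8 = 42.0279
Step 2: Evaluate g(x).
g(-2.5734) = 7*-2.5734 - 2 = -20.0138
Step 3: Compute Lagrangian.
L = 42.0279 + 3*-20.0138 = -18.0135


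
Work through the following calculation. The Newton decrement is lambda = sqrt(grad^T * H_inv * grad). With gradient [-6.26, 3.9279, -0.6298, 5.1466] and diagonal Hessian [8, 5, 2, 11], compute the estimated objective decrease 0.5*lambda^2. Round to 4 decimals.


Step 1: H is diagonal, so H^(-1) * g = [-0.7825, 0.7856, -0.3149, 0.4679].
Step 2: g^T H^(-1) g = sum_i g_i^2 / H_ii
  = (-6.26)^2/8 + (3.9279)^2/5 + (-0.6298)^2/2 + (5.1466)^2/11
  = 4.8985 + 3.0857 + 0.1983 + 2.408 = 10.5904
Step 3: Objective decrease = 0.5 * g^T H^(-1) g = 5.2952


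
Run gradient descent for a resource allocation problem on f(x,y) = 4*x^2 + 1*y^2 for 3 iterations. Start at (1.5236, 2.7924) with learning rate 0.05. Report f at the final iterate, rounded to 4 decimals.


Gradient descent on f(x,y) = 4*x^2 + 1*y^2.
Starting point: (1.5236, 2.7924), alpha = 0.05
Step 1: grad_x = 2*4*1.5236 = 12.1888, grad_y = 2*1*2.7924 = 5.5848
  x_1 = 1.5236 - 0.05*12.1888 = 0.9142
  y_1 = 2.7924 - 0.05*5.5848 = 2.5132
Step 2: grad_x = 2*4*0.9142 = 7.3133, grad_y = 2*1*2.5132 = 5.0263
  x_2 = 0.9142 - 0.05*7.3133 = 0.5485
  y_2 = 2.5132 - 0.05*5.0263 = 2.2618
Step 3: grad_x = 2*4*0.5485 = 4.388, grad_y = 2*1*2.2618 = 4.5237
  x_3 = 0.5485 - 0.05*4.388 = 0.3291
  y_3 = 2.2618 - 0.05*4.5237 = 2.0357
f(0.3291, 2.0357) = 4*0.3291^2 + 1*2.0357^2 = 4.5771


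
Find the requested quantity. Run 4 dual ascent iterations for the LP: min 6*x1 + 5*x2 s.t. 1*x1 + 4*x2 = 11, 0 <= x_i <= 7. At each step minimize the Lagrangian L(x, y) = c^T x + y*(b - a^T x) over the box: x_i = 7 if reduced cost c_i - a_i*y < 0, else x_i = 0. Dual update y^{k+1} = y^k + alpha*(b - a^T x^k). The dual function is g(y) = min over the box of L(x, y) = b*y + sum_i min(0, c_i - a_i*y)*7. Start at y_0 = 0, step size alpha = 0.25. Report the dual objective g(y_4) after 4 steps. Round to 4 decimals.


Dual ascent for LP: min 6*x1 + 5*x2, 1*x1 + 4*x2 = 11, 0 <= x_i <= 7
Step 1: y^k = 0.0, reduced costs: (6.0, 5.0)
  x^k = (0.0, 0.0), subgradient = b - a^T x = 11.0
  y^{k+1} = 0.0 + 0.25*11.0 = 2.75
Step 2: y^k = 2.75, reduced costs: (3.25, -6.0)
  x^k = (0.0, 7.0), subgradient = b - a^T x = -17.0
  y^{k+1} = 2.75 + 0.25*-17.0 = -1.5
Step 3: y^k = -1.5, reduced costs: (7.5, 11.0)
  x^k = (0.0, 0.0), subgradient = b - a^T x = 11.0
  y^{k+1} = -1.5 + 0.25*11.0 = 1.25
Step 4: y^k = 1.25, reduced costs: (4.75, 0.0)
  x^k = (0.0, 0.0), subgradient = b - a^T x = 11.0
  y^{k+1} = 1.25 + 0.25*11.0 = 4.0
Dual objective at y_4 = 4.0: reduced costs (2.0, -11.0), box minimizer x = (0.0, 7.0)
g(y_4) = b*y + (c1 - a1*y)*x1 + (c2 - a2*y)*x2 = 11*4.0 + 2.0*0.0 + (-11.0)*7.0 = 44.0 + 0.0 - 77.0 = -33.0


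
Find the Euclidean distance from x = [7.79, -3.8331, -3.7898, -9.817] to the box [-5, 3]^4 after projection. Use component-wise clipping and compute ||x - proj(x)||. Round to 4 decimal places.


Project each component onto [-5, 3].
clip(7.79) = 3.0, clip(-3.8331) = -3.8331, clip(-3.7898) = -3.7898, clip(-9.817) = -5.0
Projection = [3.0, -3.8331, -3.7898, -5.0]
Squared diffs: [22.9441, 0.0, 0.0, 23.2035]
Distance = sqrt(46.1476) = 6.7932


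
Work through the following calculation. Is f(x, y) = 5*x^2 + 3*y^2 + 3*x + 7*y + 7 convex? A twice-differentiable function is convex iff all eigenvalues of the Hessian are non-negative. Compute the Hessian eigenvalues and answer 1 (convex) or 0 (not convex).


The Hessian of f(x,y) = 5*x^2 + 3*y^2 + 3*x + 7*y + 7 is:
H = [[10, 0], [0, 6]]
Trace = 10 + 6 = 16
Determinant = 10*6 - (0)^2 = 60
Discriminant = (16)^2 - 4*60 = 16.0
Eigenvalues: lambda_1 = 6.0, lambda_2 = 10.0
The function is convex.

1


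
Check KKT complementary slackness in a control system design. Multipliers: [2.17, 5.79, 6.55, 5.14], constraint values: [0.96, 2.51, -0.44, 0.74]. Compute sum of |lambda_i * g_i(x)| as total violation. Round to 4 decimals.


KKT complementary slackness check:
lambda_1 * g_1 = 2.17 * 0.96 = 2.0832
lambda_2 * g_2 = 5.79 * 2.51 = 14.5329
lambda_3 * g_3 = 6.55 * -0.44 = -2.882
lambda_4 * g_4 = 5.14 * 0.74 = 3.8036
Total violation = 2.0832 + 14.5329 + 2.882 + 3.8036 = 23.3017


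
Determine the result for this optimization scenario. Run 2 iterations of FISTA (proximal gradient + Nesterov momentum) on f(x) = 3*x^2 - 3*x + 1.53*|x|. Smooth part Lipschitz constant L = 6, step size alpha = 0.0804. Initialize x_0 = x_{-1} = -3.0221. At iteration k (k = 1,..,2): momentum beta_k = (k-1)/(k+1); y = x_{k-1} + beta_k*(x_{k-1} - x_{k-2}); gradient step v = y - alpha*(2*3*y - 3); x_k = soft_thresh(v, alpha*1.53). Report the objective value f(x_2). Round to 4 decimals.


FISTA on f(x) = 3*x^2 - 3*x + 1.53*|x|
L = 6, alpha = 0.0804
Iteration 1: beta = 0.0, y = -3.0221 + 0.0*(-3.0221 + 3.0221) = -3.0221
  grad(y) = -21.1326, v = y - alpha*grad = -1.323
  prox(v) = soft_thresh(-1.323, 0.123) = -1.2
Iteration 2: beta = 0.3333, y = -1.2 + 0.3333*(-1.2 + 3.0221) = -0.5927
  grad(y) = -6.556, v = y - alpha*grad = -0.0656
  prox(v) = soft_thresh(-0.0656, 0.123) = 0.0
f(x_2) = 3*0.0^2 - 3*0.0 + 1.53*|0.0| = 0.0


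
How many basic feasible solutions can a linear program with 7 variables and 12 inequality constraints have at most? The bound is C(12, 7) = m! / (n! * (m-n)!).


Each vertex corresponds to some choice of n active constraints out of m, so the number of vertices is at most C(m, n) = m! / (n!(m-n)!).
m = 12, n = 7
Numerator: 12 * 11 * 10 * 9 * 8 * 7 * 6
Denominator: 7! = 5040
C(12, 7) = 792


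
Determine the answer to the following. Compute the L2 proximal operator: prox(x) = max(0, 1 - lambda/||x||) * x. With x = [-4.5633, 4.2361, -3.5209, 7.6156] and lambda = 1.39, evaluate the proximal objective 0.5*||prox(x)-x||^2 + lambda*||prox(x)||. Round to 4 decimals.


Step 1: Compute ||x||.
||x|| = 10.4481
Step 2: Compute scaling factor.
scale = max(0, 1 - 1.39/10.4481) = 0.867
Step 3: prox(x) = [-3.9562, 3.6725, -3.0525, 6.6024]
||prox(x)|| = 9.0581
Step 4: Proximal objective.
0.5*||prox-x||^2 = 0.9661
lambda*||prox|| = 12.5908
Total = 13.5568


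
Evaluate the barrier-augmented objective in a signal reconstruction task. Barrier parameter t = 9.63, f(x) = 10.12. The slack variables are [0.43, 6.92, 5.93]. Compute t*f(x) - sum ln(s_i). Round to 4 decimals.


Step 1: Compute log-barrier.
ln values: [-0.844, 1.9344, 1.78]
phi = -(-0.844 + 1.9344 + 1.78) = -2.8705
Step 2: Compute augmented objective.
t*f(x) = 9.63*10.12 = 97.4556
Total = 97.4556 - 2.8705 = 94.5851


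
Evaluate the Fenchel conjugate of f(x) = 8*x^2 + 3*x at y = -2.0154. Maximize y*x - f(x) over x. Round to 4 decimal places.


f*(y) = sup_x {y*x - a*x^2 - b*x} = sup_x {(y-b)*x - a*x^2}
FOC: (y - b) - 2a*x = 0 => x* = (y - b)/(2a)
x* = (-2.0154 - 3)/(2*8) = -0.3135
f*(-2.0154) = (y-b)^2/(4a) = (-2.0154 - 3)^2/(4*8)
= 25.1542/32 = 0.7861


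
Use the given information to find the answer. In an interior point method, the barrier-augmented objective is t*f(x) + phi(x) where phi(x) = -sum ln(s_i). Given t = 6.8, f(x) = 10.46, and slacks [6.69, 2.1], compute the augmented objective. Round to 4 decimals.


Step 1: Compute log-barrier.
ln values: [1.9006, 0.7419]
phi = -(1.9006 + 0.7419) = -2.6426
Step 2: Compute augmented objective.
t*f(x) = 6.8*10.46 = 71.128
Total = 71.128 - 2.6426 = 68.4854


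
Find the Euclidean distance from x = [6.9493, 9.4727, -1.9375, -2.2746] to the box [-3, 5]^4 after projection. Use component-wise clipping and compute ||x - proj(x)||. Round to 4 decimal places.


Project each component onto [-3, 5].
clip(6.9493) = 5.0, clip(9.4727) = 5.0, clip(-1.9375) = -1.9375, clip(-2.2746) = -2.2746
Projection = [5.0, 5.0, -1.9375, -2.2746]
Squared diffs: [3.7998, 20.005, 0.0, 0.0]
Distance = sqrt(23.8048) = 4.879


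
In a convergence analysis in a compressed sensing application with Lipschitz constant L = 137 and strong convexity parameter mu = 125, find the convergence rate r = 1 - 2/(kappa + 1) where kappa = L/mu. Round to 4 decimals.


Step 1: Compute the condition number.
kappa = L/mu = 137/125 = 1.096
Step 2: Compute the convergence rate.
r = 1 - 2/(kappa + 1) = 1 - 2*mu/(L + mu) = (L - mu)/(L + mu) = 12/262 = 0.0458


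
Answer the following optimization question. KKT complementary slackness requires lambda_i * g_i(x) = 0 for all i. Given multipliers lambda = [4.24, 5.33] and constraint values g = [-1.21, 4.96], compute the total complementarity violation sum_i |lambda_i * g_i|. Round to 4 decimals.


KKT complementary slackness check:
lambda_1 * g_1 = 4.24 * -1.21 = -5.1304
lambda_2 * g_2 = 5.33 * 4.96 = 26.4368
Total violation = 5.1304 + 26.4368 = 31.5672


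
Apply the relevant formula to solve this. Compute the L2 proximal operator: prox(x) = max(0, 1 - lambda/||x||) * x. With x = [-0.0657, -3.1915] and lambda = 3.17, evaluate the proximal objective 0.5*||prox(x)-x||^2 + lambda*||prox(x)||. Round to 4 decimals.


Step 1: Compute ||x||.
||x|| = 3.1922
Step 2: Compute scaling factor.
scale = max(0, 1 - 3.17/3.1922) = 0.0069
Step 3: prox(x) = [-0.0005, -0.0222]
||prox(x)|| = 0.0222
Step 4: Proximal objective.
0.5*||prox-x||^2 = 5.0245
lambda*||prox|| = 0.0704
Total = 5.0947


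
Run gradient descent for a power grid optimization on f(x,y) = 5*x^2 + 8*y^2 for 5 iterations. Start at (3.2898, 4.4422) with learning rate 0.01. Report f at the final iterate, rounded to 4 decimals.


Gradient descent on f(x,y) = 5*x^2 + 8*y^2.
Starting point: (3.2898, 4.4422), alpha = 0.01
Step 1: grad_x = 2*5*3.2898 = 32.898, grad_y = 2*8*4.4422 = 71.0752
  x_1 = 3.2898 - 0.01*32.898 = 2.9608
  y_1 = 4.4422 - 0.01*71.0752 = 3.7314
Step 2: grad_x = 2*5*2.9608 = 29.6082, grad_y = 2*8*3.7314 = 59.7032
  x_2 = 2.9608 - 0.01*29.6082 = 2.6647
  y_2 = 3.7314 - 0.01*59.7032 = 3.1344
Step 3: grad_x = 2*5*2.6647 = 26.6474, grad_y = 2*8*3.1344 = 50.1507
  x_3 = 2.6647 - 0.01*26.6474 = 2.3983
  y_3 = 3.1344 - 0.01*50.1507 = 2.6329
Step 4: grad_x = 2*5*2.3983 = 23.9826, grad_y = 2*8*2.6329 = 42.1266
  x_4 = 2.3983 - 0.01*23.9826 = 2.1584
  y_4 = 2.6329 - 0.01*42.1266 = 2.2116
Step 5: grad_x = 2*5*2.1584 = 21.5844, grad_y = 2*8*2.2116 = 35.3863
  x_5 = 2.1584 - 0.01*21.5844 = 1.9426
  y_5 = 2.2116 - 0.01*35.3863 = 1.8578
f(1.9426, 1.8578) = 5*1.9426^2 + 8*1.8578^2 = 46.4792


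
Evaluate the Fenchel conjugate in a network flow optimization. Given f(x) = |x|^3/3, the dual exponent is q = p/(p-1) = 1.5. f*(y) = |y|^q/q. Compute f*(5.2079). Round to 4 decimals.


The conjugate exponent q satisfies 1/p + 1/q = 1.
p = 3, so q = 3/(3 - 1) = 1.5
|y|^q = 5.2079^1.5 = 11.8849
f*(5.2079) = 11.8849 / 1.5 = 7.9232


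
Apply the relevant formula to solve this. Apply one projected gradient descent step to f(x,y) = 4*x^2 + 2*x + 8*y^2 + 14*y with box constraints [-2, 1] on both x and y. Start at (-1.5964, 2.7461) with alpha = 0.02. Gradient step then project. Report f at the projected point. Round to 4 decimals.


Step 1: Compute gradient at (-1.5964, 2.7461).
grad_x = 2*4*-1.5964 + 2 = -10.7712
grad_y = 2*8*2.7461 + 14 = 57.9376
Step 2: Gradient step.
x_raw = -1.5964 - 0.02*-10.7712 = -1.381
y_raw = 2.7461 - 0.02*57.9376 = 1.5873
Step 3: Project onto [-2, 1].
x_proj = clip(-1.381) = -1.381
y_proj = clip(1.5873) = 1.0
Step 4: Evaluate f.
f(-1.381, 1.0) = 26.8664


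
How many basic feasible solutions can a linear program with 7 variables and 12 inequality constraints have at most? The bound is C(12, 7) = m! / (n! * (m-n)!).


Each vertex corresponds to some choice of n active constraints out of m, so the number of vertices is at most C(m, n) = m! / (n!(m-n)!).
m = 12, n = 7
Numerator: 12 * 11 * 10 * 9 * 8 * 7 * 6
Denominator: 7! = 5040
C(12, 7) = 792


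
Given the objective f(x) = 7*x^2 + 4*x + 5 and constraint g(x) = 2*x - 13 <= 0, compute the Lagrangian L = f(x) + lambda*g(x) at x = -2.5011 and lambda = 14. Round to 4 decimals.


Step 1: Evaluate f(x).
f(-2.5011) = 7*(-2.5011)^2 + 4*(-2.5011) + 5 = 38.7841
Step 2: Evaluate g(x).
g(-2.5011) = 2*-2.5011 - 13 = -18.0022
Step 3: Compute Lagrangian.
L = 38.7841 + 14*-18.0022 = -213.2467


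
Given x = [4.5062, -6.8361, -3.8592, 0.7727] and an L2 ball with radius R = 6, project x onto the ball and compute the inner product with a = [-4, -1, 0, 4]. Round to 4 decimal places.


Step 1: Compute ||x|| (intermediates to 6 decimals).
||x|| = sqrt(4.5062^2 + (-6.8361)^2 + (-3.8592)^2 + 0.7727^2) = 9.084525
Step 2: Project.
Since ||x|| > R, scale = R/||x|| = 6/9.084525 = 0.660464, proj(x) = scale * x
proj(x) = [2.976183, -4.514998, -2.548863, 0.510341]
Step 3: Dot product.
a^T * proj(x) = -4*2.976183 - 1*(-4.514998) + 0*(-2.548863) + 4*0.510341 = -5.3484


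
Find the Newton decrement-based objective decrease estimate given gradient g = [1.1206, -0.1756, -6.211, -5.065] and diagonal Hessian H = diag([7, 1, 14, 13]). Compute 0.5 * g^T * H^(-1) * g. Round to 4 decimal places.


Step 1: H is diagonal, so H^(-1) * g = [0.1601, -0.1756, -0.4436, -0.3896].
Step 2: g^T H^(-1) g = sum_i g_i^2 / H_ii
  = (1.1206)^2/7 + (-0.1756)^2/1 + (-6.211)^2/14 + (-5.065)^2/13
  = 0.1794 + 0.0308 + 2.7555 + 1.9734 = 4.9391
Step 3: Objective decrease = 0.5 * g^T H^(-1) g = 2.4695


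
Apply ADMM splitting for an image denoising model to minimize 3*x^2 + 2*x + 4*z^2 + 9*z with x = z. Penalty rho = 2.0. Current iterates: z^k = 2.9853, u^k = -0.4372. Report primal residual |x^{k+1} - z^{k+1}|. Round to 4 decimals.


ADMM iteration with rho = 2.0, z^k = 2.9853, u^k = -0.4372
Step 1: x-update.
Minimize 3*x^2 + 2*x + (2.0/2)*(x - 2.9853 - 0.4372)^2
FOC: (2*3 + 2.0)*x = -2 + 2.0*(2.9853 + 0.4372)
x^{k+1} = 0.6056
Step 2: z-update.
Minimize 4*z^2 + 9*z + (2.0/2)*(0.6056 - z - 0.4372)^2
FOC: (2*4 + 2.0)*z = -9 + 2.0*(0.6056 - 0.4372)
z^{k+1} = -0.8663
Step 3: u-update.
u^{k+1} = -0.4372 + 0.6056 + 0.8663 = 1.0347
Step 4: Primal residual = |0.6056 + 0.8663| = 1.4719


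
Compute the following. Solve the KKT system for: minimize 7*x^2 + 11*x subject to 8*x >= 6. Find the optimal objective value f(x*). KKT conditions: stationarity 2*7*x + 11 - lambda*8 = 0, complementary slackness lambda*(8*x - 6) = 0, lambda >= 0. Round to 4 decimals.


Step 1: Try lambda = 0 (constraint inactive).
x_unc = -11/(2*7) = -0.7857
Check: 8*-0.7857 = -6.2856 < 6 -- violated!
Step 2: Constraint must be active: 8*x = 6
x* = 6/8 = 0.75
lambda = (2*7*0.75 + 11)/8 = 2.6875
Step 3: Compute optimal value.
f(x*) = 7*0.75^2 + 11*0.75 = 12.1875


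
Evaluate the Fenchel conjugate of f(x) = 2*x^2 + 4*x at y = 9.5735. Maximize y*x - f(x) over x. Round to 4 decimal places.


f*(y) = sup_x {y*x - a*x^2 - b*x} = sup_x {(y-b)*x - a*x^2}
FOC: (y - b) - 2a*x = 0 => x* = (y - b)/(2a)
x* = (9.5735 - 4)/(2*2) = 1.3934
f*(9.5735) = (y-b)^2/(4a) = (9.5735 - 4)^2/(4*2)
= 31.0639/8 = 3.883


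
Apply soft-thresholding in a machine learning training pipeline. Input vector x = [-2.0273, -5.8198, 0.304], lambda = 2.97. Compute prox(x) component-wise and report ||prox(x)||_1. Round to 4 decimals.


Soft-thresholding with lambda = 2.97:
prox(-2.0273) = sign(-2.0273)*max(|-2.0273| - 2.97, 0) = 0.0
prox(-5.8198) = sign(-5.8198)*max(|-5.8198| - 2.97, 0) = -2.8498
prox(0.304) = sign(0.304)*max(|0.304| - 2.97, 0) = 0.0
prox(x) = [0.0, -2.8498, 0.0]
||prox(x)||_1 = 0.0 + 2.8498 + 0.0 = 2.8498


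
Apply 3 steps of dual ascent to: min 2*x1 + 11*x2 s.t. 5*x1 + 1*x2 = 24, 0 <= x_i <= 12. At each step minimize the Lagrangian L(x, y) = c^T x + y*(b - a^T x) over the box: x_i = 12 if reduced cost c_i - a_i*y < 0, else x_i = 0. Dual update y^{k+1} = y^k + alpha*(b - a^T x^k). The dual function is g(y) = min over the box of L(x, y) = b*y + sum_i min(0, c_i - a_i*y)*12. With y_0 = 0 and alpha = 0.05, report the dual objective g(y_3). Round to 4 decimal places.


Dual ascent for LP: min 2*x1 + 11*x2, 5*x1 + 1*x2 = 24, 0 <= x_i <= 12
Step 1: y^k = 0.0, reduced costs: (2.0, 11.0)
  x^k = (0.0, 0.0), subgradient = b - a^T x = 24.0
  y^{k+1} = 0.0 + 0.05*24.0 = 1.2
Step 2: y^k = 1.2, reduced costs: (-4.0, 9.8)
  x^k = (12.0, 0.0), subgradient = b - a^T x = -36.0
  y^{k+1} = 1.2 + 0.05*-36.0 = -0.6
Step 3: y^k = -0.6, reduced costs: (5.0, 11.6)
  x^k = (0.0, 0.0), subgradient = b - a^T x = 24.0
  y^{k+1} = -0.6 + 0.05*24.0 = 0.6
Dual objective at y_3 = 0.6: reduced costs (-1.0, 10.4), box minimizer x = (12.0, 0.0)
g(y_3) = b*y + (c1 - a1*y)*x1 + (c2 - a2*y)*x2 = 24*0.6 + (-1.0)*12.0 + 10.4*0.0 = 14.4 - 12.0 + 0.0 = 2.4


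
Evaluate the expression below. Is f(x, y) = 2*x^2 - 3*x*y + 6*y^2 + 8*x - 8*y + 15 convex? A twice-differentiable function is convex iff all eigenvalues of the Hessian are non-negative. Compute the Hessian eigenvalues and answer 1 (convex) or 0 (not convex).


The Hessian of f(x,y) = 2*x^2 - 3*x*y + 6*y^2 + 8*x - 8*y + 15 is:
H = [[4, -3], [-3, 12]]
Trace = 4 + 12 = 16
Determinant = 4*12 - (-3)^2 = 39
Discriminant = (16)^2 - 4*39 = 100.0
Eigenvalues: lambda_1 = 3.0, lambda_2 = 13.0
The function is convex.

1


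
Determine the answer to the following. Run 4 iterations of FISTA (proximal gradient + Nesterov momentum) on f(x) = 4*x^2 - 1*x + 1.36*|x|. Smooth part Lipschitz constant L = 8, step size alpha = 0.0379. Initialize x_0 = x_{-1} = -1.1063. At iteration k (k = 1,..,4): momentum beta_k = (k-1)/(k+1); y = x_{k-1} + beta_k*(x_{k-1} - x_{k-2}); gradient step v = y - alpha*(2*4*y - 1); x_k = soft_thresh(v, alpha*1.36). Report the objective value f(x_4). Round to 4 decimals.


FISTA on f(x) = 4*x^2 - 1*x + 1.36*|x|
L = 8, alpha = 0.0379
Iteration 1: beta = 0.0, y = -1.1063 + 0.0*(-1.1063 + 1.1063) = -1.1063
  grad(y) = -9.8504, v = y - alpha*grad = -0.733
  prox(v) = soft_thresh(-0.733, 0.0515) = -0.6814
Iteration 2: beta = 0.3333, y = -0.6814 + 0.3333*(-0.6814 + 1.1063) = -0.5398
  grad(y) = -5.3184, v = y - alpha*grad = -0.3382
  prox(v) = soft_thresh(-0.3382, 0.0515) = -0.2867
Iteration 3: beta = 0.5, y = -0.2867 + 0.5*(-0.2867 + 0.6814) = -0.0893
  grad(y) = -1.7146, v = y - alpha*grad = -0.0243
  prox(v) = soft_thresh(-0.0243, 0.0515) = 0.0
Iteration 4: beta = 0.6, y = 0.0 + 0.6*(0.0 + 0.2867) = 0.172
  grad(y) = 0.3761, v = y - alpha*grad = 0.1578
  prox(v) = soft_thresh(0.1578, 0.0515) = 0.1062
f(x_4) = 4*0.1062^2 - 1*0.1062 + 1.36*|0.1062| = 0.0834


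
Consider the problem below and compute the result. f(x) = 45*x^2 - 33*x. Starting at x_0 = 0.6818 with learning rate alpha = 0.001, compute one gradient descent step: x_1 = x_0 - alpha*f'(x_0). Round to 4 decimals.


We compute the gradient at x_0 and apply the update.
f'(x) = 90*x - 33
f'(0.6818) = 90*0.6818 - 33 = 28.362
x_1 = 0.6818 - 0.001*28.362 = 0.6534


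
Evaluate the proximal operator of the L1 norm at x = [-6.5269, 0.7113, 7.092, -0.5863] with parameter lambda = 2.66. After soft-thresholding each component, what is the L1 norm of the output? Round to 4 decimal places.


Soft-thresholding with lambda = 2.66:
prox(-6.5269) = sign(-6.5269)*max(|-6.5269| - 2.66, 0) = -3.8669
prox(0.7113) = sign(0.7113)*max(|0.7113| - 2.66, 0) = 0.0
prox(7.092) = sign(7.092)*max(|7.092| - 2.66, 0) = 4.432
prox(-0.5863) = sign(-0.5863)*max(|-0.5863| - 2.66, 0) = 0.0
prox(x) = [-3.8669, 0.0, 4.432, 0.0]
||prox(x)||_1 = 3.8669 + 0.0 + 4.432 + 0.0 = 8.2989


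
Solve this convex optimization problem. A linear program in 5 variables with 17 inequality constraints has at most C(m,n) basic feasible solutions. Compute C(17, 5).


Each vertex corresponds to some choice of n active constraints out of m, so the number of vertices is at most C(m, n) = m! / (n!(m-n)!).
m = 17, n = 5
Numerator: 17 * 16 * 15 * 14 * 13
Denominator: 5! = 120
C(17, 5) = 6188


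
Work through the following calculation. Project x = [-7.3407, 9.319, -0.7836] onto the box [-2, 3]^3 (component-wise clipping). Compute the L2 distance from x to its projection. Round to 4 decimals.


Project each component onto [-2, 3].
clip(-7.3407) = -2.0, clip(9.319) = 3.0, clip(-0.7836) = -0.7836
Projection = [-2.0, 3.0, -0.7836]
Squared diffs: [28.5231, 39.9298, 0.0]
Distance = sqrt(68.4529) = 8.2736


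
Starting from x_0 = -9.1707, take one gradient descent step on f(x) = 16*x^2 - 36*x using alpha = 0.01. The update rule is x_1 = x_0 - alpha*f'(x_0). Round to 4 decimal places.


We compute the gradient at x_0 and apply the update.
f'(x) = 32*x - 36
f'(-9.1707) = 32*-9.1707 - 36 = -329.4624
x_1 = -9.1707 - 0.01*-329.4624 = -5.8761


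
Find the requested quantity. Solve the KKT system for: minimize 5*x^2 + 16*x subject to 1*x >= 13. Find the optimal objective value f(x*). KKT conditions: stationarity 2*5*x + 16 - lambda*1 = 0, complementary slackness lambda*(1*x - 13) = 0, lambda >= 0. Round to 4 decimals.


Step 1: Try lambda = 0 (constraint inactive).
x_unc = -16/(2*5) = -1.6
Check: 1*-1.6 = -1.6 < 13 -- violated!
Step 2: Constraint must be active: 1*x = 13
x* = 13/1 = 13.0
lambda = (2*5*13.0 + 16)/1 = 146.0
Step 3: Compute optimal value.
f(x*) = 5*13.0^2 + 16*13.0 = 1053.0


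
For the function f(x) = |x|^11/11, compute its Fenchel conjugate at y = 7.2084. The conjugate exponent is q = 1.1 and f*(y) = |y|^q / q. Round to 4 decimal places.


The conjugate exponent q satisfies 1/p + 1/q = 1.
p = 11, so q = 11/(11 - 1) = 1.1
|y|^q = 7.2084^1.1 = 8.7826
f*(7.2084) = 8.7826 / 1.1 = 7.9842


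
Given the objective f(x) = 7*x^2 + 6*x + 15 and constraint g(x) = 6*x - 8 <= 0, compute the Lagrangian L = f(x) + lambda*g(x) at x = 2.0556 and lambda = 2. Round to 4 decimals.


Step 1: Evaluate f(x).
f(2.0556) = 7*2.0556^2 + 6*2.0556 + 15 = 56.912
Step 2: Evaluate g(x).
g(2.0556) = 6*2.0556 - 8 = 4.3336
Step 3: Compute Lagrangian.
L = 56.912 + 2*4.3336 = 65.5792


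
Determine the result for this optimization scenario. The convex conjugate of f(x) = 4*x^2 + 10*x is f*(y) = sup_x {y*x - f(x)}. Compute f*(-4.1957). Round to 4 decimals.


f*(y) = sup_x {y*x - a*x^2 - b*x} = sup_x {(y-b)*x - a*x^2}
FOC: (y - b) - 2a*x = 0 => x* = (y - b)/(2a)
x* = (-4.1957 - 10)/(2*4) = -1.7745
f*(-4.1957) = (y-b)^2/(4a) = (-4.1957 - 10)^2/(4*4)
= 201.5179/16 = 12.5949


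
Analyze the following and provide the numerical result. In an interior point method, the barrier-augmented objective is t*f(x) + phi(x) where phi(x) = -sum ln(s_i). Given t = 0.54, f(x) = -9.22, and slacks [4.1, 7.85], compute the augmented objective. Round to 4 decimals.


Step 1: Compute log-barrier.
ln values: [1.411, 2.0605]
phi = -(1.411 + 2.0605) = -3.4715
Step 2: Compute augmented objective.
t*f(x) = 0.54*-9.22 = -4.9788
Total = -4.9788 - 3.4715 = -8.4503


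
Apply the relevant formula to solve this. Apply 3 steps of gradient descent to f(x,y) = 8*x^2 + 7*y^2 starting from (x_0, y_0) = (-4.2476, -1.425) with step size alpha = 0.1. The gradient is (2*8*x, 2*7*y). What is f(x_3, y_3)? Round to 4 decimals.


Gradient descent on f(x,y) = 8*x^2 + 7*y^2.
Starting point: (-4.2476, -1.425), alpha = 0.1
Step 1: grad_x = 2*8*-4.2476 = -67.9616, grad_y = 2*7*-1.425 = -19.95
  x_1 = -4.2476 - 0.1*-67.9616 = 2.5486
  y_1 = -1.425 - 0.1*-19.95 = 0.57
Step 2: grad_x = 2*8*2.5486 = 40.777, grad_y = 2*7*0.57 = 7.98
  x_2 = 2.5486 - 0.1*40.777 = -1.5291
  y_2 = 0.57 - 0.1*7.98 = -0.228
Step 3: grad_x = 2*8*-1.5291 = -24.4662, grad_y = 2*7*-0.228 = -3.192
  x_3 = -1.5291 - 0.1*-24.4662 = 0.9175
  y_3 = -0.228 - 0.1*-3.192 = 0.0912
f(0.9175, 0.0912) = 8*0.9175^2 + 7*0.0912^2 = 6.7924


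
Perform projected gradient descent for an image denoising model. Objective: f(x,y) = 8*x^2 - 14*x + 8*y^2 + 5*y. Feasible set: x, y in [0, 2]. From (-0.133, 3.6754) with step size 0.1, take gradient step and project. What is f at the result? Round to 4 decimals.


Step 1: Compute gradient at (-0.133, 3.6754).
grad_x = 2*8*-0.133 - 14 = -16.128
grad_y = 2*8*3.6754 + 5 = 63.8064
Step 2: Gradient step.
x_raw = -0.133 - 0.1*-16.128 = 1.4798
y_raw = 3.6754 - 0.1*63.8064 = -2.7052
Step 3: Project onto [0, 2].
x_proj = clip(1.4798) = 1.4798
y_proj = clip(-2.7052) = 0.0
Step 4: Evaluate f.
f(1.4798, 0.0) = -3.1987
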